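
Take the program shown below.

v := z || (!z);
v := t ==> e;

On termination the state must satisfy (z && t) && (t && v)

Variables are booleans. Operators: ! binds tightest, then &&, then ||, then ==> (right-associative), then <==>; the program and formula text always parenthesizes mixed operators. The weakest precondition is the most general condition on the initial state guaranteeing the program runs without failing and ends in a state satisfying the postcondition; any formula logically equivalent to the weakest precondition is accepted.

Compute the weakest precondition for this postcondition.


Working backward. After the program, the postcondition (z && t) && (t && v) must hold; in canonical form it is z && t && v.
Before v := t ==> e: z && t && (t ==> e)
Before v := z || (!z): z && t && (t ==> e)
Answer: WP = z && t && (t ==> e)


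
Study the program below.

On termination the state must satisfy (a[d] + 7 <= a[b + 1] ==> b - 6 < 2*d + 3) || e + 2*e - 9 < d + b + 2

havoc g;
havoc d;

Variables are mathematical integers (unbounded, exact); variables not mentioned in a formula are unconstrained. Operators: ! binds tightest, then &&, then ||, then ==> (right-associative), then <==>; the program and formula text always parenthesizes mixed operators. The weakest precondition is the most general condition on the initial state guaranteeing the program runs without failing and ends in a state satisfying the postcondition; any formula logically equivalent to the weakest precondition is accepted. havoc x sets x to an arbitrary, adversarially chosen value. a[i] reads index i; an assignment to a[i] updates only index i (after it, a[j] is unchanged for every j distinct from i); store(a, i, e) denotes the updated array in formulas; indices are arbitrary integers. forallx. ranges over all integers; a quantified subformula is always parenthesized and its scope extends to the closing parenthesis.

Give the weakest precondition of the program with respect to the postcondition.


Working backward. After the program, the postcondition (a[d] + 7 <= a[b + 1] ==> b - 6 < 2*d + 3) || e + 2*e - 9 < d + b + 2 must hold; in canonical form it is (a[d] <= a[b + 1] - 7 ==> b < 2*d + 9) || 3*e < b + d + 11.
Before havoc d: forall d_1. ((a[d_1] <= a[b + 1] - 7 ==> b < 2*d_1 + 9) || 3*e < b + d_1 + 11)
Before havoc g: forall d_1. ((a[d_1] <= a[b + 1] - 7 ==> b < 2*d_1 + 9) || 3*e < b + d_1 + 11)
Answer: WP = forall d_1. ((a[d_1] <= a[b + 1] - 7 ==> b < 2*d_1 + 9) || 3*e < b + d_1 + 11)


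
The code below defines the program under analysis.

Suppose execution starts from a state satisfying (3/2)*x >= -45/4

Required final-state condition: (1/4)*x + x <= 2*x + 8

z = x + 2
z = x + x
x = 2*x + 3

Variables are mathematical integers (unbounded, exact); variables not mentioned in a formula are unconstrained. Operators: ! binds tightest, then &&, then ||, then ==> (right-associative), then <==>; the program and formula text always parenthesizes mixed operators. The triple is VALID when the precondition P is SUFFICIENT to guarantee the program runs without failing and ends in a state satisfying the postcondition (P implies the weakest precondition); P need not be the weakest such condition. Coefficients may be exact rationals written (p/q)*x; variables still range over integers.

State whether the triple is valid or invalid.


Working backward. After the program, the postcondition (1/4)*x + x <= 2*x + 8 must hold; in canonical form it is (3/4)*x >= -8.
Before x := 2*x + 3: (3/2)*x >= -41/4
Before z := x + x: (3/2)*x >= -41/4
Before z := x + 2: (3/2)*x >= -41/4
The weakest precondition is (3/2)*x >= -41/4.
Check whether (3/2)*x >= -45/4 implies it.
Countermodel: at the initial state x = -7, the precondition holds but the weakest precondition fails.
Answer: invalid


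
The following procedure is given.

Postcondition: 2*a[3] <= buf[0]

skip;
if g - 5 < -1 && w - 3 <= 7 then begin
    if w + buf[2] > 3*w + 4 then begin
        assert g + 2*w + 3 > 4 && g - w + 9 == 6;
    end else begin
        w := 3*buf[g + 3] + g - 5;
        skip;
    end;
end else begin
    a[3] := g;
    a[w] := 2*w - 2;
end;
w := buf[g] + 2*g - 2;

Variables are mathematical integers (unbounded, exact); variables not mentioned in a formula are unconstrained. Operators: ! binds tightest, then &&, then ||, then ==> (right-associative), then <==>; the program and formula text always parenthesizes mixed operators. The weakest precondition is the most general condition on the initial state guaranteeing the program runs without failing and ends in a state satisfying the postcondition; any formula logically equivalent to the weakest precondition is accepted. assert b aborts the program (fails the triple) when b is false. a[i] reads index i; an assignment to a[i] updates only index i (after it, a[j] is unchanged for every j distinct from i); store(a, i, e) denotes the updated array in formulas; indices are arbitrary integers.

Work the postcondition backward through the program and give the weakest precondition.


Working backward. After the program, 2*a[3] <= buf[0] must hold.
Before w := buf[g] + 2*g - 2: 2*a[3] <= buf[0]
Then branch requires (buf[2] > 2*w + 4 ==> (g + 2*w > 1 && g == w - 3 && 2*a[3] <= buf[0])) && ((!(buf[2] > 2*w + 4)) ==> 2*a[3] <= buf[0]); else branch requires 2*store(store(a, 3, g), w, 2*w - 2)[3] <= buf[0].
Before the if: ((g < 4 && w <= 10) ==> ((buf[2] > 2*w + 4 ==> (g + 2*w > 1 && g == w - 3 && 2*a[3] <= buf[0])) && ((!(buf[2] > 2*w + 4)) ==> 2*a[3] <= buf[0]))) && ((!(g < 4 && w <= 10)) ==> 2*store(store(a, 3, g), w, 2*w - 2)[3] <= buf[0])
Before skip: ((g < 4 && w <= 10) ==> ((buf[2] > 2*w + 4 ==> (g + 2*w > 1 && g == w - 3 && 2*a[3] <= buf[0])) && ((!(buf[2] > 2*w + 4)) ==> 2*a[3] <= buf[0]))) && ((!(g < 4 && w <= 10)) ==> 2*store(store(a, 3, g), w, 2*w - 2)[3] <= buf[0])
Answer: WP = ((g < 4 && w <= 10) ==> ((buf[2] > 2*w + 4 ==> (g + 2*w > 1 && g == w - 3 && 2*a[3] <= buf[0])) && ((!(buf[2] > 2*w + 4)) ==> 2*a[3] <= buf[0]))) && ((!(g < 4 && w <= 10)) ==> 2*store(store(a, 3, g), w, 2*w - 2)[3] <= buf[0])


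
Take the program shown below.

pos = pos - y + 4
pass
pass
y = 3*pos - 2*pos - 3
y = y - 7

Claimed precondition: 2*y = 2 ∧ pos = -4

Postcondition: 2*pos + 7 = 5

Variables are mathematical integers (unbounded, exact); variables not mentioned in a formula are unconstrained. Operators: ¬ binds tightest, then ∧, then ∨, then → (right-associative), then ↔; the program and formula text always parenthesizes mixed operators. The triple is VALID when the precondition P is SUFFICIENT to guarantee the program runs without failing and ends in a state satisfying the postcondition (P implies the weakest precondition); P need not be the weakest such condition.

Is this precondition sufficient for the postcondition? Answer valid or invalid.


Working backward. After the program, the postcondition 2*pos + 7 = 5 must hold; in canonical form it is 2*pos = -2.
Before y := y - 7: 2*pos = -2
Before y := 3*pos - 2*pos - 3: 2*pos = -2
Before skip: 2*pos = -2
Before skip: 2*pos = -2
Before pos := pos - y + 4: 2*pos = 2*y - 10
The weakest precondition is 2*pos = 2*y - 10.
Check whether 2*y = 2 ∧ pos = -4 implies it.
Every state satisfying the precondition satisfies the weakest precondition: the implication holds.
Answer: valid


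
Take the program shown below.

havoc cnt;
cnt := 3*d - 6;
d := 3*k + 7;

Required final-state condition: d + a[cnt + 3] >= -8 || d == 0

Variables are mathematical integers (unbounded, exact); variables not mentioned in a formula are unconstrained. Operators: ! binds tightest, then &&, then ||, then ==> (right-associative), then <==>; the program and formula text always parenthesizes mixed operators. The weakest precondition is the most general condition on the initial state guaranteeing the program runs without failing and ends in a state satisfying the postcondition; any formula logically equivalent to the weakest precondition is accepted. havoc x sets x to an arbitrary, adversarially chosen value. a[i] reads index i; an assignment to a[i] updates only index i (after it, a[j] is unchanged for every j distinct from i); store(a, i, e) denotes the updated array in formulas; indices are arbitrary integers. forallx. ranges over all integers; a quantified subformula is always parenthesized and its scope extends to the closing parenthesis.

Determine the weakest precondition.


Working backward. After the program, the postcondition d + a[cnt + 3] >= -8 || d == 0 must hold; in canonical form it is a[cnt + 3] + d >= -8 || d == 0.
Before d := 3*k + 7: a[cnt + 3] + 3*k >= -15 || 3*k == -7
Before cnt := 3*d - 6: a[3*d - 3] + 3*k >= -15 || 3*k == -7
Before havoc cnt: a[3*d - 3] + 3*k >= -15 || 3*k == -7
Answer: WP = a[3*d - 3] + 3*k >= -15 || 3*k == -7


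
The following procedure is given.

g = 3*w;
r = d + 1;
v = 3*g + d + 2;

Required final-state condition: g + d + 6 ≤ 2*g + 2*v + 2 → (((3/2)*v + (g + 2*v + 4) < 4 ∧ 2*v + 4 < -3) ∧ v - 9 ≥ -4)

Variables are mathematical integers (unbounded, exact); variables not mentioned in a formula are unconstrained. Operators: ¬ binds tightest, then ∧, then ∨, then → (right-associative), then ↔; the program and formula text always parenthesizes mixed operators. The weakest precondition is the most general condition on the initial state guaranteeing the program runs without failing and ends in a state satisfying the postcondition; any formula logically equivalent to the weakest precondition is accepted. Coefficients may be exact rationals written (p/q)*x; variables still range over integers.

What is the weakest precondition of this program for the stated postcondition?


Working backward. After the program, the postcondition g + d + 6 ≤ 2*g + 2*v + 2 → (((3/2)*v + (g + 2*v + 4) < 4 ∧ 2*v + 4 < -3) ∧ v - 9 ≥ -4) must hold; in canonical form it is d ≤ g + 2*v - 4 → (g + (7/2)*v < 0 ∧ 2*v < -7 ∧ v ≥ 5).
Before v := 3*g + d + 2: d + 7*g ≥ 0 → ((7/2)*d + (23/2)*g < -7 ∧ 2*d + 6*g < -11 ∧ d + 3*g ≥ 3)
Before r := d + 1: d + 7*g ≥ 0 → ((7/2)*d + (23/2)*g < -7 ∧ 2*d + 6*g < -11 ∧ d + 3*g ≥ 3)
Before g := 3*w: d + 21*w ≥ 0 → ((7/2)*d + (69/2)*w < -7 ∧ 2*d + 18*w < -11 ∧ d + 9*w ≥ 3)
Answer: WP = d + 21*w ≥ 0 → ((7/2)*d + (69/2)*w < -7 ∧ 2*d + 18*w < -11 ∧ d + 9*w ≥ 3)


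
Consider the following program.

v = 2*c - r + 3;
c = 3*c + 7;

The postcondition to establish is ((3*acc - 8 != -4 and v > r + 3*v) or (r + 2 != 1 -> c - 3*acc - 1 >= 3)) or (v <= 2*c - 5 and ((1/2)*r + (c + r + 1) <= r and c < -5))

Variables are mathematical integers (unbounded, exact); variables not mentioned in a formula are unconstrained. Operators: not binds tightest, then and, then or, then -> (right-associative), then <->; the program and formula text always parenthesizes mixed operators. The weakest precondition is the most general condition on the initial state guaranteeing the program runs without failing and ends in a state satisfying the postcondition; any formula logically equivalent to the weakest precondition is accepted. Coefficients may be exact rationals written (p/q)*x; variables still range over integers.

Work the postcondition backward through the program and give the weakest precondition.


Working backward. After the program, the postcondition ((3*acc - 8 != -4 and v > r + 3*v) or (r + 2 != 1 -> c - 3*acc - 1 >= 3)) or (v <= 2*c - 5 and ((1/2)*r + (c + r + 1) <= r and c < -5)) must hold; in canonical form it is (3*acc != 4 and r + 2*v < 0) or (r != -1 -> c >= 3*acc + 4) or (v <= 2*c - 5 and c + (1/2)*r <= -1 and c < -5).
Before c := 3*c + 7: (3*acc != 4 and r + 2*v < 0) or (r != -1 -> 3*c >= 3*acc - 3) or (v <= 6*c + 9 and 3*c + (1/2)*r <= -8 and 3*c < -12)
Before v := 2*c - r + 3: (3*acc != 4 and 4*c < r - 6) or (r != -1 -> 3*c >= 3*acc - 3) or (4*c + r >= -6 and 3*c + (1/2)*r <= -8 and 3*c < -12)
Answer: WP = (3*acc != 4 and 4*c < r - 6) or (r != -1 -> 3*c >= 3*acc - 3) or (4*c + r >= -6 and 3*c + (1/2)*r <= -8 and 3*c < -12)


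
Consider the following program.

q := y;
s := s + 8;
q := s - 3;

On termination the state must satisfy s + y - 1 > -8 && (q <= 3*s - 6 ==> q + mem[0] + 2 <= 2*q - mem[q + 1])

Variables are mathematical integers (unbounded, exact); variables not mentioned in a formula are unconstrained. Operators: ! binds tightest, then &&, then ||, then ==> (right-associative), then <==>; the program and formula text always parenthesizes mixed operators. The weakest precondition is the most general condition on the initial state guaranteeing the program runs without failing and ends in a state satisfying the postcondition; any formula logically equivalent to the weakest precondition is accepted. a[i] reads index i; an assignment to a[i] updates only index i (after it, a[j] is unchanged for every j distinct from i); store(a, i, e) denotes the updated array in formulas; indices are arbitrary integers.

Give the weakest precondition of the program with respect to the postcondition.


Working backward. After the program, the postcondition s + y - 1 > -8 && (q <= 3*s - 6 ==> q + mem[0] + 2 <= 2*q - mem[q + 1]) must hold; in canonical form it is s + y > -7 && (q <= 3*s - 6 ==> mem[q + 1] + mem[0] <= q - 2).
Before q := s - 3: s + y > -7 && (2*s >= 3 ==> mem[0] + mem[s - 2] <= s - 5)
Before s := s + 8: s + y > -15 && (2*s >= -13 ==> mem[s + 6] + mem[0] <= s + 3)
Before q := y: s + y > -15 && (2*s >= -13 ==> mem[s + 6] + mem[0] <= s + 3)
Answer: WP = s + y > -15 && (2*s >= -13 ==> mem[s + 6] + mem[0] <= s + 3)


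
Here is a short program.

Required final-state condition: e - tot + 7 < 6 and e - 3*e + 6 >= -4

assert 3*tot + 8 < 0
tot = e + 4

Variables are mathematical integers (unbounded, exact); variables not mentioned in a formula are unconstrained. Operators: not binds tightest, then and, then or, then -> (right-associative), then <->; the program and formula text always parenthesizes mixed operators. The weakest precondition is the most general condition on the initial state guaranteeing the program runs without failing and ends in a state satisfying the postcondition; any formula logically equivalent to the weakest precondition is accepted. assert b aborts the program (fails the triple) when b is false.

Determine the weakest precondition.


Working backward. After the program, the postcondition e - tot + 7 < 6 and e - 3*e + 6 >= -4 must hold; in canonical form it is e < tot - 1 and 2*e <= 10.
Before tot := e + 4: 2*e <= 10
Before assert 3*tot + 8 < 0: 3*tot < -8 and 2*e <= 10
Answer: WP = 3*tot < -8 and 2*e <= 10


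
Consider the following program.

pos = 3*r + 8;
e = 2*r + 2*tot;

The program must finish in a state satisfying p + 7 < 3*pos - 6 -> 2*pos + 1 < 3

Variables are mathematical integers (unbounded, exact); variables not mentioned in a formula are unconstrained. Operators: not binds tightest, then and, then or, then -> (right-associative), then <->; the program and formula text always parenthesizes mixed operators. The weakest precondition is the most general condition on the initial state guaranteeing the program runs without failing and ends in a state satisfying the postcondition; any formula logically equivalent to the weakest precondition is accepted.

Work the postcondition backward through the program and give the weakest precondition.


Working backward. After the program, the postcondition p + 7 < 3*pos - 6 -> 2*pos + 1 < 3 must hold; in canonical form it is p < 3*pos - 13 -> 2*pos < 2.
Before e := 2*r + 2*tot: p < 3*pos - 13 -> 2*pos < 2
Before pos := 3*r + 8: p < 9*r + 11 -> 6*r < -14
Answer: WP = p < 9*r + 11 -> 6*r < -14


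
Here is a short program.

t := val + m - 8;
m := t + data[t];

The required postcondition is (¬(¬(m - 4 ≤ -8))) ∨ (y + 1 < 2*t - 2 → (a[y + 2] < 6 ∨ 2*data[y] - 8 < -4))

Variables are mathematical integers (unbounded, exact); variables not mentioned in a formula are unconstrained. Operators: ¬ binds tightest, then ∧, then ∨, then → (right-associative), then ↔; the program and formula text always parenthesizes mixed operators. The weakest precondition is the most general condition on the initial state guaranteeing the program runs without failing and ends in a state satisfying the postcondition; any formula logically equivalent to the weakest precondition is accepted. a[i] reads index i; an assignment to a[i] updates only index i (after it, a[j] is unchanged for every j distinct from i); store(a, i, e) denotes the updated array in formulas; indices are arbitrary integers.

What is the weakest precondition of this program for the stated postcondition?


Working backward. After the program, the postcondition (¬(¬(m - 4 ≤ -8))) ∨ (y + 1 < 2*t - 2 → (a[y + 2] < 6 ∨ 2*data[y] - 8 < -4)) must hold; in canonical form it is m ≤ -4 ∨ (y < 2*t - 3 → (a[y + 2] < 6 ∨ 2*data[y] < 4)).
Before m := t + data[t]: data[t] + t ≤ -4 ∨ (y < 2*t - 3 → (a[y + 2] < 6 ∨ 2*data[y] < 4))
Before t := val + m - 8: data[m + val - 8] + m + val ≤ 4 ∨ (y < 2*m + 2*val - 19 → (a[y + 2] < 6 ∨ 2*data[y] < 4))
Answer: WP = data[m + val - 8] + m + val ≤ 4 ∨ (y < 2*m + 2*val - 19 → (a[y + 2] < 6 ∨ 2*data[y] < 4))


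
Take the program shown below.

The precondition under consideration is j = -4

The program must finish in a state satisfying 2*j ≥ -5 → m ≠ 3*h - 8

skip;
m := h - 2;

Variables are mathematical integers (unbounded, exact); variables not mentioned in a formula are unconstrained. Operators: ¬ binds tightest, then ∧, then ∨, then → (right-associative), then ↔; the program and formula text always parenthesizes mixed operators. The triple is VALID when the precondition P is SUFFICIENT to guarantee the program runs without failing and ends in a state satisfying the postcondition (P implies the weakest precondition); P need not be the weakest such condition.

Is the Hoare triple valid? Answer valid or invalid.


Working backward. After the program, 2*j ≥ -5 → m ≠ 3*h - 8 must hold.
Before m := h - 2: 2*j ≥ -5 → 2*h ≠ 6
Before skip: 2*j ≥ -5 → 2*h ≠ 6
The weakest precondition is 2*j ≥ -5 → 2*h ≠ 6.
Check whether j = -4 implies it.
Every state satisfying the precondition satisfies the weakest precondition: the implication holds.
Answer: valid


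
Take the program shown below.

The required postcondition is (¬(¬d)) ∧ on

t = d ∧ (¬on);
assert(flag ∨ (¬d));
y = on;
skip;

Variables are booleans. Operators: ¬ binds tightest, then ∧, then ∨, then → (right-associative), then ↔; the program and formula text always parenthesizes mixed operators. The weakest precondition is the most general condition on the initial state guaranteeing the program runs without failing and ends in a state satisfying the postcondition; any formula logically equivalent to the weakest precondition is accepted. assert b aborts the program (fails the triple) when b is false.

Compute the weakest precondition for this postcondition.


Working backward. After the program, the postcondition (¬(¬d)) ∧ on must hold; in canonical form it is d ∧ on.
Before skip: d ∧ on
Before y := on: d ∧ on
Before assert flag ∨ (¬d): (flag ∨ (¬d)) ∧ d ∧ on
Before t := d ∧ (¬on): (flag ∨ (¬d)) ∧ d ∧ on
Answer: WP = (flag ∨ (¬d)) ∧ d ∧ on


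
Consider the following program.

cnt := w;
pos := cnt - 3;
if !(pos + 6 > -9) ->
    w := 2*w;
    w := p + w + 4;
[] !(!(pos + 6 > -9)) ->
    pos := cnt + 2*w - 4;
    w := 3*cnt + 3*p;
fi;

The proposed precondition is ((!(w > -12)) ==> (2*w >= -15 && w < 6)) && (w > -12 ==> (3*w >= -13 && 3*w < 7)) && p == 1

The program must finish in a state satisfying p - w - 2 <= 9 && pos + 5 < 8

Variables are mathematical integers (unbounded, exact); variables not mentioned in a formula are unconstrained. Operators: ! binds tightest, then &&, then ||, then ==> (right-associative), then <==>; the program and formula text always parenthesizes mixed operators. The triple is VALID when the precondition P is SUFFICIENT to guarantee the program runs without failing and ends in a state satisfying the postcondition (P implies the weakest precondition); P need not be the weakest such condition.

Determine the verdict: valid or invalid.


Working backward. After the program, the postcondition p - w - 2 <= 9 && pos + 5 < 8 must hold; in canonical form it is p <= w + 11 && pos < 3.
Then branch requires 2*w >= -15 && pos < 3; else branch requires 3*cnt + 2*p >= -11 && cnt + 2*w < 7.
Before the if: ((!(pos > -15)) ==> (2*w >= -15 && pos < 3)) && (pos > -15 ==> (3*cnt + 2*p >= -11 && cnt + 2*w < 7))
Before pos := cnt - 3: ((!(cnt > -12)) ==> (2*w >= -15 && cnt < 6)) && (cnt > -12 ==> (3*cnt + 2*p >= -11 && cnt + 2*w < 7))
Before cnt := w: ((!(w > -12)) ==> (2*w >= -15 && w < 6)) && (w > -12 ==> (2*p + 3*w >= -11 && 3*w < 7))
The weakest precondition is ((!(w > -12)) ==> (2*w >= -15 && w < 6)) && (w > -12 ==> (2*p + 3*w >= -11 && 3*w < 7)).
Check whether ((!(w > -12)) ==> (2*w >= -15 && w < 6)) && (w > -12 ==> (3*w >= -13 && 3*w < 7)) && p == 1 implies it.
Every state satisfying the precondition satisfies the weakest precondition: the implication holds.
Answer: valid


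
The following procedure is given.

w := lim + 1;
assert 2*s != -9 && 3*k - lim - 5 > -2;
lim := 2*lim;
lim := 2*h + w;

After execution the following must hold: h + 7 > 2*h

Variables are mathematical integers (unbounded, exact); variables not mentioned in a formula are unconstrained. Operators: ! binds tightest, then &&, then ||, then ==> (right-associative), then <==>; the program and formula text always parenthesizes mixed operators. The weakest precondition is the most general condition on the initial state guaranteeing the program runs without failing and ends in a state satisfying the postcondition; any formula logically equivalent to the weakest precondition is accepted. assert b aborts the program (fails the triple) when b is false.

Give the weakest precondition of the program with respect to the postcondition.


Working backward. After the program, the postcondition h + 7 > 2*h must hold; in canonical form it is h < 7.
Before lim := 2*h + w: h < 7
Before lim := 2*lim: h < 7
Before assert 2*s != -9 && 3*k - lim - 5 > -2: 2*s != -9 && 3*k > lim + 3 && h < 7
Before w := lim + 1: 2*s != -9 && 3*k > lim + 3 && h < 7
Answer: WP = 2*s != -9 && 3*k > lim + 3 && h < 7


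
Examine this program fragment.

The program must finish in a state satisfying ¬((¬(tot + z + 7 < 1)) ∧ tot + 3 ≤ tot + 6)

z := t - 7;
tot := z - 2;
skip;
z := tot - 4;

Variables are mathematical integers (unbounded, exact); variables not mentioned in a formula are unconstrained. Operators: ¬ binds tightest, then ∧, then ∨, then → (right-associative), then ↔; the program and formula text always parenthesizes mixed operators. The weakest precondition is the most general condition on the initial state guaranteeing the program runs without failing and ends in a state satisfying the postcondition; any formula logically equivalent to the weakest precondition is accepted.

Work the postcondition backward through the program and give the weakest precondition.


Working backward. After the program, the postcondition ¬((¬(tot + z + 7 < 1)) ∧ tot + 3 ≤ tot + 6) must hold; in canonical form it is tot + z < -6.
Before z := tot - 4: 2*tot < -2
Before skip: 2*tot < -2
Before tot := z - 2: 2*z < 2
Before z := t - 7: 2*t < 16
Answer: WP = 2*t < 16


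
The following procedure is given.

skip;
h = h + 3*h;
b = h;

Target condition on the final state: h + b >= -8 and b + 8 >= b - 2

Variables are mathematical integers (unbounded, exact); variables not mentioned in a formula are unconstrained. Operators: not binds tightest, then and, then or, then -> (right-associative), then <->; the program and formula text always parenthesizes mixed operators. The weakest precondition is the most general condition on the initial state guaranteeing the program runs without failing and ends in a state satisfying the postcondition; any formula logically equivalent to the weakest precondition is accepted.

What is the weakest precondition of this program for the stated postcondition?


Working backward. After the program, the postcondition h + b >= -8 and b + 8 >= b - 2 must hold; in canonical form it is b + h >= -8.
Before b := h: 2*h >= -8
Before h := h + 3*h: 8*h >= -8
Before skip: 8*h >= -8
Answer: WP = 8*h >= -8


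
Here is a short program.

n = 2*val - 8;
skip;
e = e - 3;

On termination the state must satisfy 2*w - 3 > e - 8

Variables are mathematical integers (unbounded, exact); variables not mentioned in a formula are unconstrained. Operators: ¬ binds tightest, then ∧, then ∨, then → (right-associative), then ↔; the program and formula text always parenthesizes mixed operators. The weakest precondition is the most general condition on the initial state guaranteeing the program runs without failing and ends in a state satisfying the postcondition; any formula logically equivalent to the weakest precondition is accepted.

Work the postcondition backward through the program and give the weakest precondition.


Working backward. After the program, the postcondition 2*w - 3 > e - 8 must hold; in canonical form it is 2*w > e - 5.
Before e := e - 3: 2*w > e - 8
Before skip: 2*w > e - 8
Before n := 2*val - 8: 2*w > e - 8
Answer: WP = 2*w > e - 8


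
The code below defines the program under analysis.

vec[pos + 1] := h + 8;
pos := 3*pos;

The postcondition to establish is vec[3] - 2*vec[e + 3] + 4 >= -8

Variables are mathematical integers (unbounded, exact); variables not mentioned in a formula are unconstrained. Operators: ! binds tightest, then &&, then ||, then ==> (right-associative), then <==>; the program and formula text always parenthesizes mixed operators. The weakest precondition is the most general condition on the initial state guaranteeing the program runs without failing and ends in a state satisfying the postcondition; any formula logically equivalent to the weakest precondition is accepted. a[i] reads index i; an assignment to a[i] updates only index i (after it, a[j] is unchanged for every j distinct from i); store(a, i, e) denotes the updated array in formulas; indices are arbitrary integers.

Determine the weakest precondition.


Working backward. After the program, the postcondition vec[3] - 2*vec[e + 3] + 4 >= -8 must hold; in canonical form it is vec[3] >= 2*vec[e + 3] - 12.
Before pos := 3*pos: vec[3] >= 2*vec[e + 3] - 12
Before vec[pos + 1] := h + 8: store(vec, pos + 1, h + 8)[3] >= 2*store(vec, pos + 1, h + 8)[e + 3] - 12
Answer: WP = store(vec, pos + 1, h + 8)[3] >= 2*store(vec, pos + 1, h + 8)[e + 3] - 12


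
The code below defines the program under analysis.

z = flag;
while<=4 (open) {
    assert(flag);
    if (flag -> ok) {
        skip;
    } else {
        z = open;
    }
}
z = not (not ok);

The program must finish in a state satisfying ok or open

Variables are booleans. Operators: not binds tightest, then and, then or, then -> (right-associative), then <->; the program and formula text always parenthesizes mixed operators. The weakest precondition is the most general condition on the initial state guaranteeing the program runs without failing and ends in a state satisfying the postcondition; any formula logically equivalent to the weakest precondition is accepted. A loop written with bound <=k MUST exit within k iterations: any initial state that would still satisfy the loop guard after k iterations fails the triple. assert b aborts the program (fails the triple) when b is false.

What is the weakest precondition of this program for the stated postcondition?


Working backward. After the program, ok or open must hold.
Before z := not (not ok): ok or open
Before the loop (bound <=4), unroll the exhaustion recursion (WP_0 = exit-now case; WP_j = one more guarded iteration, up to j = 4):
  WP_0: (not open) and (ok or open)
  WP_1: (open -> (flag and ((flag -> ok) -> ((not open) and (ok or open))) and ((not (flag -> ok)) -> ((not open) and (ok or open))))) and ((not open) -> (ok or open))
  WP_2: (open -> (flag and ((flag -> ok) -> ((open -> (flag and ((flag -> ok) -> ((not open) and (ok or open))) and ((not (flag -> ok)) -> ((not open) and (ok or open))))) and ((not open) -> (ok or open)))) and ((not (flag -> ok)) -> ((open -> (flag and ((flag -> ok) -> ((not open) and (ok or open))) and ((not (flag -> ok)) -> ((not open) and (ok or open))))) and ((not open) -> (ok or open)))))) and ((not open) -> (ok or open))
  WP_3: (open -> (flag and ((flag -> ok) -> ((open -> (flag and ((flag -> ok) -> ((open -> (flag and ((flag -> ok) -> ((not open) and (ok or open))) and ((not (flag -> ok)) -> ((not open) and (ok or open))))) and ((not open) -> (ok or open)))) and ((not (flag -> ok)) -> ((open -> (flag and ((flag -> ok) -> ((not open) and (ok or open))) and ((not (flag -> ok)) -> ((not open) and (ok or open))))) and ((not open) -> (ok or open)))))) and ((not open) -> (ok or open)))) and ((not (flag -> ok)) -> ((open -> (flag and ((flag -> ok) -> ((open -> (flag and ((flag -> ok) -> ((not open) and (ok or open))) and ((not (flag -> ok)) -> ((not open) and (ok or open))))) and ((not open) -> (ok or open)))) and ((not (flag -> ok)) -> ((open -> (flag and ((flag -> ok) -> ((not open) and (ok or open))) and ((not (flag -> ok)) -> ((not open) and (ok or open))))) and ((not open) -> (ok or open)))))) and ((not open) -> (ok or open)))))) and ((not open) -> (ok or open))
  WP_4: (open -> (flag and ((flag -> ok) -> ((open -> (flag and ((flag -> ok) -> ((open -> (flag and ((flag -> ok) -> ((open -> (flag and ((flag -> ok) -> ((not open) and (ok or open))) and ((not (flag -> ok)) -> ((not open) and (ok or open))))) and ((not open) -> (ok or open)))) and ((not (flag -> ok)) -> ((open -> (flag and ((flag -> ok) -> ((not open) and (ok or open))) and ((not (flag -> ok)) -> ((not open) and (ok or open))))) and ((not open) -> (ok or open)))))) and ((not open) -> (ok or open)))) and ((not (flag -> ok)) -> ((open -> (flag and ((flag -> ok) -> ((open -> (flag and ((flag -> ok) -> ((not open) and (ok or open))) and ((not (flag -> ok)) -> ((not open) and (ok or open))))) and ((not open) -> (ok or open)))) and ((not (flag -> ok)) -> ((open -> (flag and ((flag -> ok) -> ((not open) and (ok or open))) and ((not (flag -> ok)) -> ((not open) and (ok or open))))) and ((not open) -> (ok or open)))))) and ((not open) -> (ok or open)))))) and ((not open) -> (ok or open)))) and ((not (flag -> ok)) -> ((open -> (flag and ((flag -> ok) -> ((open -> (flag and ((flag -> ok) -> ((open -> (flag and ((flag -> ok) -> ((not open) and (ok or open))) and ((not (flag -> ok)) -> ((not open) and (ok or open))))) and ((not open) -> (ok or open)))) and ((not (flag -> ok)) -> ((open -> (flag and ((flag -> ok) -> ((not open) and (ok or open))) and ((not (flag -> ok)) -> ((not open) and (ok or open))))) and ((not open) -> (ok or open)))))) and ((not open) -> (ok or open)))) and ((not (flag -> ok)) -> ((open -> (flag and ((flag -> ok) -> ((open -> (flag and ((flag -> ok) -> ((not open) and (ok or open))) and ((not (flag -> ok)) -> ((not open) and (ok or open))))) and ((not open) -> (ok or open)))) and ((not (flag -> ok)) -> ((open -> (flag and ((flag -> ok) -> ((not open) and (ok or open))) and ((not (flag -> ok)) -> ((not open) and (ok or open))))) and ((not open) -> (ok or open)))))) and ((not open) -> (ok or open)))))) and ((not open) -> (ok or open)))))) and ((not open) -> (ok or open))
So before the loop: (open -> (flag and ((flag -> ok) -> ((open -> (flag and ((flag -> ok) -> ((open -> (flag and ((flag -> ok) -> ((open -> (flag and ((flag -> ok) -> ((not open) and (ok or open))) and ((not (flag -> ok)) -> ((not open) and (ok or open))))) and ((not open) -> (ok or open)))) and ((not (flag -> ok)) -> ((open -> (flag and ((flag -> ok) -> ((not open) and (ok or open))) and ((not (flag -> ok)) -> ((not open) and (ok or open))))) and ((not open) -> (ok or open)))))) and ((not open) -> (ok or open)))) and ((not (flag -> ok)) -> ((open -> (flag and ((flag -> ok) -> ((open -> (flag and ((flag -> ok) -> ((not open) and (ok or open))) and ((not (flag -> ok)) -> ((not open) and (ok or open))))) and ((not open) -> (ok or open)))) and ((not (flag -> ok)) -> ((open -> (flag and ((flag -> ok) -> ((not open) and (ok or open))) and ((not (flag -> ok)) -> ((not open) and (ok or open))))) and ((not open) -> (ok or open)))))) and ((not open) -> (ok or open)))))) and ((not open) -> (ok or open)))) and ((not (flag -> ok)) -> ((open -> (flag and ((flag -> ok) -> ((open -> (flag and ((flag -> ok) -> ((open -> (flag and ((flag -> ok) -> ((not open) and (ok or open))) and ((not (flag -> ok)) -> ((not open) and (ok or open))))) and ((not open) -> (ok or open)))) and ((not (flag -> ok)) -> ((open -> (flag and ((flag -> ok) -> ((not open) and (ok or open))) and ((not (flag -> ok)) -> ((not open) and (ok or open))))) and ((not open) -> (ok or open)))))) and ((not open) -> (ok or open)))) and ((not (flag -> ok)) -> ((open -> (flag and ((flag -> ok) -> ((open -> (flag and ((flag -> ok) -> ((not open) and (ok or open))) and ((not (flag -> ok)) -> ((not open) and (ok or open))))) and ((not open) -> (ok or open)))) and ((not (flag -> ok)) -> ((open -> (flag and ((flag -> ok) -> ((not open) and (ok or open))) and ((not (flag -> ok)) -> ((not open) and (ok or open))))) and ((not open) -> (ok or open)))))) and ((not open) -> (ok or open)))))) and ((not open) -> (ok or open)))))) and ((not open) -> (ok or open))
Before z := flag: (open -> (flag and ((flag -> ok) -> ((open -> (flag and ((flag -> ok) -> ((open -> (flag and ((flag -> ok) -> ((open -> (flag and ((flag -> ok) -> ((not open) and (ok or open))) and ((not (flag -> ok)) -> ((not open) and (ok or open))))) and ((not open) -> (ok or open)))) and ((not (flag -> ok)) -> ((open -> (flag and ((flag -> ok) -> ((not open) and (ok or open))) and ((not (flag -> ok)) -> ((not open) and (ok or open))))) and ((not open) -> (ok or open)))))) and ((not open) -> (ok or open)))) and ((not (flag -> ok)) -> ((open -> (flag and ((flag -> ok) -> ((open -> (flag and ((flag -> ok) -> ((not open) and (ok or open))) and ((not (flag -> ok)) -> ((not open) and (ok or open))))) and ((not open) -> (ok or open)))) and ((not (flag -> ok)) -> ((open -> (flag and ((flag -> ok) -> ((not open) and (ok or open))) and ((not (flag -> ok)) -> ((not open) and (ok or open))))) and ((not open) -> (ok or open)))))) and ((not open) -> (ok or open)))))) and ((not open) -> (ok or open)))) and ((not (flag -> ok)) -> ((open -> (flag and ((flag -> ok) -> ((open -> (flag and ((flag -> ok) -> ((open -> (flag and ((flag -> ok) -> ((not open) and (ok or open))) and ((not (flag -> ok)) -> ((not open) and (ok or open))))) and ((not open) -> (ok or open)))) and ((not (flag -> ok)) -> ((open -> (flag and ((flag -> ok) -> ((not open) and (ok or open))) and ((not (flag -> ok)) -> ((not open) and (ok or open))))) and ((not open) -> (ok or open)))))) and ((not open) -> (ok or open)))) and ((not (flag -> ok)) -> ((open -> (flag and ((flag -> ok) -> ((open -> (flag and ((flag -> ok) -> ((not open) and (ok or open))) and ((not (flag -> ok)) -> ((not open) and (ok or open))))) and ((not open) -> (ok or open)))) and ((not (flag -> ok)) -> ((open -> (flag and ((flag -> ok) -> ((not open) and (ok or open))) and ((not (flag -> ok)) -> ((not open) and (ok or open))))) and ((not open) -> (ok or open)))))) and ((not open) -> (ok or open)))))) and ((not open) -> (ok or open)))))) and ((not open) -> (ok or open))
Answer: WP = (open -> (flag and ((flag -> ok) -> ((open -> (flag and ((flag -> ok) -> ((open -> (flag and ((flag -> ok) -> ((open -> (flag and ((flag -> ok) -> ((not open) and (ok or open))) and ((not (flag -> ok)) -> ((not open) and (ok or open))))) and ((not open) -> (ok or open)))) and ((not (flag -> ok)) -> ((open -> (flag and ((flag -> ok) -> ((not open) and (ok or open))) and ((not (flag -> ok)) -> ((not open) and (ok or open))))) and ((not open) -> (ok or open)))))) and ((not open) -> (ok or open)))) and ((not (flag -> ok)) -> ((open -> (flag and ((flag -> ok) -> ((open -> (flag and ((flag -> ok) -> ((not open) and (ok or open))) and ((not (flag -> ok)) -> ((not open) and (ok or open))))) and ((not open) -> (ok or open)))) and ((not (flag -> ok)) -> ((open -> (flag and ((flag -> ok) -> ((not open) and (ok or open))) and ((not (flag -> ok)) -> ((not open) and (ok or open))))) and ((not open) -> (ok or open)))))) and ((not open) -> (ok or open)))))) and ((not open) -> (ok or open)))) and ((not (flag -> ok)) -> ((open -> (flag and ((flag -> ok) -> ((open -> (flag and ((flag -> ok) -> ((open -> (flag and ((flag -> ok) -> ((not open) and (ok or open))) and ((not (flag -> ok)) -> ((not open) and (ok or open))))) and ((not open) -> (ok or open)))) and ((not (flag -> ok)) -> ((open -> (flag and ((flag -> ok) -> ((not open) and (ok or open))) and ((not (flag -> ok)) -> ((not open) and (ok or open))))) and ((not open) -> (ok or open)))))) and ((not open) -> (ok or open)))) and ((not (flag -> ok)) -> ((open -> (flag and ((flag -> ok) -> ((open -> (flag and ((flag -> ok) -> ((not open) and (ok or open))) and ((not (flag -> ok)) -> ((not open) and (ok or open))))) and ((not open) -> (ok or open)))) and ((not (flag -> ok)) -> ((open -> (flag and ((flag -> ok) -> ((not open) and (ok or open))) and ((not (flag -> ok)) -> ((not open) and (ok or open))))) and ((not open) -> (ok or open)))))) and ((not open) -> (ok or open)))))) and ((not open) -> (ok or open)))))) and ((not open) -> (ok or open))


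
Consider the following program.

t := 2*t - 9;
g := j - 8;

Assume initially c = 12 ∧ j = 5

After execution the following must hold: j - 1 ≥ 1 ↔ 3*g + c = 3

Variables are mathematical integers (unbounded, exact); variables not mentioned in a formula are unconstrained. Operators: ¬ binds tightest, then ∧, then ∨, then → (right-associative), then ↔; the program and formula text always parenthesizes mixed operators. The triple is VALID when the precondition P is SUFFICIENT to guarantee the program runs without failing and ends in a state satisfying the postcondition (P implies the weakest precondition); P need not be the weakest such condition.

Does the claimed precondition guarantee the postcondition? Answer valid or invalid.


Working backward. After the program, the postcondition j - 1 ≥ 1 ↔ 3*g + c = 3 must hold; in canonical form it is j ≥ 2 ↔ c + 3*g = 3.
Before g := j - 8: j ≥ 2 ↔ c + 3*j = 27
Before t := 2*t - 9: j ≥ 2 ↔ c + 3*j = 27
The weakest precondition is j ≥ 2 ↔ c + 3*j = 27.
Check whether c = 12 ∧ j = 5 implies it.
Every state satisfying the precondition satisfies the weakest precondition: the implication holds.
Answer: valid


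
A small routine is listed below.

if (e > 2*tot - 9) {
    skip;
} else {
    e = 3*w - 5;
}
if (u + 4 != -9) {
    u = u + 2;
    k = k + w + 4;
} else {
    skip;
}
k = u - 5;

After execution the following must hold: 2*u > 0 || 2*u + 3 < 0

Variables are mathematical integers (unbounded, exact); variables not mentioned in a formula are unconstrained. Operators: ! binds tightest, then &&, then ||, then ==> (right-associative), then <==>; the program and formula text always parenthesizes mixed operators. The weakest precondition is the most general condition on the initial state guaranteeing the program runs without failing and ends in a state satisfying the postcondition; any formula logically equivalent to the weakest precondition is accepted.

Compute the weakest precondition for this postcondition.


Working backward. After the program, the postcondition 2*u > 0 || 2*u + 3 < 0 must hold; in canonical form it is 2*u > 0 || 2*u < -3.
Before k := u - 5: 2*u > 0 || 2*u < -3
Then branch requires 2*u > -4 || 2*u < -7; else branch requires 2*u > 0 || 2*u < -3.
Before the if: (u != -13 ==> (2*u > -4 || 2*u < -7)) && ((!(u != -13)) ==> (2*u > 0 || 2*u < -3))
Then branch requires (u != -13 ==> (2*u > -4 || 2*u < -7)) && ((!(u != -13)) ==> (2*u > 0 || 2*u < -3)); else branch requires (u != -13 ==> (2*u > -4 || 2*u < -7)) && ((!(u != -13)) ==> (2*u > 0 || 2*u < -3)).
Before the if: (e > 2*tot - 9 ==> ((u != -13 ==> (2*u > -4 || 2*u < -7)) && ((!(u != -13)) ==> (2*u > 0 || 2*u < -3)))) && ((!(e > 2*tot - 9)) ==> ((u != -13 ==> (2*u > -4 || 2*u < -7)) && ((!(u != -13)) ==> (2*u > 0 || 2*u < -3))))
Answer: WP = (e > 2*tot - 9 ==> ((u != -13 ==> (2*u > -4 || 2*u < -7)) && ((!(u != -13)) ==> (2*u > 0 || 2*u < -3)))) && ((!(e > 2*tot - 9)) ==> ((u != -13 ==> (2*u > -4 || 2*u < -7)) && ((!(u != -13)) ==> (2*u > 0 || 2*u < -3))))
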